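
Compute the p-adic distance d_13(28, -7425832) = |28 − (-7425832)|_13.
d_13(28, -7425832) = 1/371293

Step 1 — x − y = 28 − (-7425832) = 7425860. Step 2 — v_13(7425860) = 5 (factor: 7425860 = (13^5 · 20); the sign does not affect v_p). Step 3 — |x − y|_13 = 13^{-5} = 1/371293.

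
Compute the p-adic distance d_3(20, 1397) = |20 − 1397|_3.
d_3(20, 1397) = 1/81

Step 1 — x − y = 20 − 1397 = -1377. Step 2 — v_3(-1377) = 4 (factor: -1377 = −(3^4 · 17); the sign does not affect v_p). Step 3 — |x − y|_3 = 3^{-4} = 1/81.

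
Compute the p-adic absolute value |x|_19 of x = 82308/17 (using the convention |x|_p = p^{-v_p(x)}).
|82308/17|_19 = 1/6859

Step 1 — compute v_19(x) by factoring powers of 19 out of the numerator and denominator: v_19(82308/17) = 3. Step 2 — apply |x|_p = p^{-v_p(x)} = 19^{-3} = 1/6859.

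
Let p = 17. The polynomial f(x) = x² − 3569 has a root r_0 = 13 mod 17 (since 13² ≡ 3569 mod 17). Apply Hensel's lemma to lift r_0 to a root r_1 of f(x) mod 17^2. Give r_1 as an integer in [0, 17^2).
r_1 = 166 (mod 289)

Hensel's recurrence: r_{i+1} = r_i − f(r_i)·(f′(r_i))^{-1} mod 17^{i+2}, with f′(x) = 2x. Iterate:
  r_0 = 13 (mod 17)
  r_1 = 166 (mod 289)
Final: r_1 = 166, and one checks f(r_1) ≡ 0 mod 17^2.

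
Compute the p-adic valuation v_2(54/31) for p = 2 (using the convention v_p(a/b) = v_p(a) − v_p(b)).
v_2(54/31) = 1

Factor powers of 2 from the numerator and denominator of the reduced fraction: 54 = 2^1 · 27 and 31 = 2^0 · 31. Apply v_p(a/b) = v_p(a) − v_p(b): v_2(54/31) = 1 − 0 = 1.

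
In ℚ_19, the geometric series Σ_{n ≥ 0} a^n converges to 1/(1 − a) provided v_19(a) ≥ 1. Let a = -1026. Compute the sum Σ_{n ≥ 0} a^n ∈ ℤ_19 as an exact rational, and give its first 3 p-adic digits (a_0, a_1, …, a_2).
Σ a^n = 1/(1 − a) = 1/1027;  first 3 digits = (1, 3, 6)

v_19(a) = 1 ≥ 1, so the series converges in ℤ_19 to 1/(1 − a) = 1/(1 − (-1026)) = 1/1027. Expand this rational in ℤ_19: compute digits iteratively via d_i = x_i mod 19, x_{i+1} = (x_i − d_i)/19. The first 3 digits are (1, 3, 6).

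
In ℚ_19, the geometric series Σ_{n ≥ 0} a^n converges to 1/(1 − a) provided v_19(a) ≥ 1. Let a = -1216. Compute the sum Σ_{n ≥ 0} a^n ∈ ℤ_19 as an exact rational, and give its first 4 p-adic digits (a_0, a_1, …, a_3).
Σ a^n = 1/(1 − a) = 1/1217;  first 4 digits = (1, 12, 7, 5)

v_19(a) = 1 ≥ 1, so the series converges in ℤ_19 to 1/(1 − a) = 1/(1 − (-1216)) = 1/1217. Expand this rational in ℤ_19: compute digits iteratively via d_i = x_i mod 19, x_{i+1} = (x_i − d_i)/19. The first 4 digits are (1, 12, 7, 5).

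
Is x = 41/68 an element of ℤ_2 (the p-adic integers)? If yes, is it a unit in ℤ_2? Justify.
x ∉ ℤ_2 (v_2(x) = -2 < 0)

ℤ_2 = {x ∈ ℚ_2 : v_2(x) ≥ 0} and ℤ_2^× = {x ∈ ℤ_2 : v_2(x) = 0}. Here v_2(41/68) = v_2(num) − v_2(den) = -2; compare against these criteria.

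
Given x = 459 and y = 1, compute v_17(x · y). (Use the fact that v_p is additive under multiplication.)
v_17(459) = 1

v_p(x) = 1 (factor: 459 = 17^1 · 27); v_p(y) = 0 (factor: 1 = 17^0 · 1). Additivity: v_p(xy) = v_p(x) + v_p(y) = 1 + 0 = 1. (Direct check: xy = 459 = 17^1 · (27).)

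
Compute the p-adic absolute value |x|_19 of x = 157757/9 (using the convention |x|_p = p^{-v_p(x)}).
|157757/9|_19 = 1/6859

Step 1 — compute v_19(x) by factoring powers of 19 out of the numerator and denominator: v_19(157757/9) = 3. Step 2 — apply |x|_p = p^{-v_p(x)} = 19^{-3} = 1/6859.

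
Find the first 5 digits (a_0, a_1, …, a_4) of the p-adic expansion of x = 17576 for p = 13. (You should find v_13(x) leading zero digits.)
(a_0, …, a_4) = (0, 0, 0, 8, 0)

v_13(17576) = 3, so a_0 = ... = a_2 = 0. Factor out: x = 13^3 · u with u = 8 a unit in ℤ_13. Expand u iteratively via a_{v+i} = u_i mod 13, u_{i+1} = (u_i − a_{v+i})/13:
  u_0 = 8;  a_3 = 8;  u_1 = (u_0 − 8)/13 = 0
  u_1 = 0;  a_4 = 0;  u_2 = (u_1 − 0)/13 = 0
Digits: (0, 0, 0, 8, 0).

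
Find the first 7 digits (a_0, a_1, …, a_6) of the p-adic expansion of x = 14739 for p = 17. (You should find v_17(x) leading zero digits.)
(a_0, …, a_6) = (0, 0, 0, 3, 0, 0, 0)

v_17(14739) = 3, so a_0 = ... = a_2 = 0. Factor out: x = 17^3 · u with u = 3 a unit in ℤ_17. Expand u iteratively via a_{v+i} = u_i mod 17, u_{i+1} = (u_i − a_{v+i})/17:
  u_0 = 3;  a_3 = 3;  u_1 = (u_0 − 3)/17 = 0
  u_1 = 0;  a_4 = 0;  u_2 = (u_1 − 0)/17 = 0
  u_2 = 0;  a_5 = 0;  u_3 = (u_2 − 0)/17 = 0
  u_3 = 0;  a_6 = 0;  u_4 = (u_3 − 0)/17 = 0
Digits: (0, 0, 0, 3, 0, 0, 0).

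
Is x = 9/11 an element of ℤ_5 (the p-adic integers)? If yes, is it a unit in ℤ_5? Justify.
x ∈ ℤ_5^× (unit); v_5(x) = 0

ℤ_5 = {x ∈ ℚ_5 : v_5(x) ≥ 0} and ℤ_5^× = {x ∈ ℤ_5 : v_5(x) = 0}. Here v_5(9/11) = v_5(num) − v_5(den) = 0; compare against these criteria.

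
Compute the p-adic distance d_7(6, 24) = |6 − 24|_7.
d_7(6, 24) = 1

Step 1 — x − y = 6 − 24 = -18. Step 2 — v_7(-18) = 0 (factor: -18 = −(7^0 · 18); the sign does not affect v_p). Step 3 — |x − y|_7 = 7^{0} = 1.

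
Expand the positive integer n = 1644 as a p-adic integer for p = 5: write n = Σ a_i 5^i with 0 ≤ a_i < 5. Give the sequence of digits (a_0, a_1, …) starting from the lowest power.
(a_0, a_1, …) = (4, 3, 0, 3, 2)

Repeated division by 5 gives the digits low-to-high: 1644 = 4 + 3·5^1 + 3·5^3 + 2·5^4. Digit sequence: (4, 3, 0, 3, 2).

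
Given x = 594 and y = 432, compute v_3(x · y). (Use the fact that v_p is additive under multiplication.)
v_3(256608) = 6

v_p(x) = 3 (factor: 594 = 3^3 · 22); v_p(y) = 3 (factor: 432 = 3^3 · 16). Additivity: v_p(xy) = v_p(x) + v_p(y) = 3 + 3 = 6. (Direct check: xy = 256608 = 3^6 · (352).)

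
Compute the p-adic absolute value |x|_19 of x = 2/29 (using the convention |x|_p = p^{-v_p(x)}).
|2/29|_19 = 1

Step 1 — compute v_19(x) by factoring powers of 19 out of the numerator and denominator: v_19(2/29) = 0. Step 2 — apply |x|_p = p^{-v_p(x)} = 19^{0} = 1.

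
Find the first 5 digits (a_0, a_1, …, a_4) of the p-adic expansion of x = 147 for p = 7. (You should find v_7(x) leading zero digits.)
(a_0, …, a_4) = (0, 0, 3, 0, 0)

v_7(147) = 2, so a_0 = ... = a_1 = 0. Factor out: x = 7^2 · u with u = 3 a unit in ℤ_7. Expand u iteratively via a_{v+i} = u_i mod 7, u_{i+1} = (u_i − a_{v+i})/7:
  u_0 = 3;  a_2 = 3;  u_1 = (u_0 − 3)/7 = 0
  u_1 = 0;  a_3 = 0;  u_2 = (u_1 − 0)/7 = 0
  u_2 = 0;  a_4 = 0;  u_3 = (u_2 − 0)/7 = 0
Digits: (0, 0, 3, 0, 0).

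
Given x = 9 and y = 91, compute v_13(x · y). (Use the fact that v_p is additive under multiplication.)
v_13(819) = 1

v_p(x) = 0 (factor: 9 = 13^0 · 9); v_p(y) = 1 (factor: 91 = 13^1 · 7). Additivity: v_p(xy) = v_p(x) + v_p(y) = 0 + 1 = 1. (Direct check: xy = 819 = 13^1 · (63).)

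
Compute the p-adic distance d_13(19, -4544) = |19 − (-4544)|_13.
d_13(19, -4544) = 1/169

Step 1 — x − y = 19 − (-4544) = 4563. Step 2 — v_13(4563) = 2 (factor: 4563 = (13^2 · 27); the sign does not affect v_p). Step 3 — |x − y|_13 = 13^{-2} = 1/169.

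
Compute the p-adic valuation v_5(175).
v_5(175) = 2

v_5(n) is the largest exponent k such that 5^k divides n. Factor out: 175 = 5^2 · 7. (Sign doesn't affect v_p.) So v_5(175) = 2.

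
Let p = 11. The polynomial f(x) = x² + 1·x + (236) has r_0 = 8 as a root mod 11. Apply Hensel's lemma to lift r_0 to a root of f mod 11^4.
r_3 = 8830 (mod 14641)

Hensel: r_{i+1} = r_i − f(r_i)·(f′(r_i))^{-1} mod 11^{i+2}, f′(x) = 2x + 1. Iterate:
  r_0 = 8 (mod 11)
  r_1 = 118 (mod 121)
  r_2 = 844 (mod 1331)
  r_3 = 8830 (mod 14641)
Final: r = 8830 satisfies f(r) ≡ 0 mod 11^4.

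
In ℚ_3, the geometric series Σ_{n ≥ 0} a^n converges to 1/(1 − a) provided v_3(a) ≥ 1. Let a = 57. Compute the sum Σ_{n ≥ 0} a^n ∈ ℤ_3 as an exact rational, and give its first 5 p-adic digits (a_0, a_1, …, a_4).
Σ a^n = 1/(1 − a) = -1/56;  first 5 digits = (1, 1, 1, 0, 0)

v_3(a) = 1 ≥ 1, so the series converges in ℤ_3 to 1/(1 − a) = 1/(1 − 57) = -1/56. Expand this rational in ℤ_3: compute digits iteratively via d_i = x_i mod 3, x_{i+1} = (x_i − d_i)/3. The first 5 digits are (1, 1, 1, 0, 0).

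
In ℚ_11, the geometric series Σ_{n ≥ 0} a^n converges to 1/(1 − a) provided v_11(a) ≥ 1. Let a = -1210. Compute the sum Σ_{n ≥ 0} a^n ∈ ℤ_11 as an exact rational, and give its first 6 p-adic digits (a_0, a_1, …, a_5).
Σ a^n = 1/(1 − a) = 1/1211;  first 6 digits = (1, 0, 1, 10, 0, 9)

v_11(a) = 2 ≥ 1, so the series converges in ℤ_11 to 1/(1 − a) = 1/(1 − (-1210)) = 1/1211. Expand this rational in ℤ_11: compute digits iteratively via d_i = x_i mod 11, x_{i+1} = (x_i − d_i)/11. The first 6 digits are (1, 0, 1, 10, 0, 9).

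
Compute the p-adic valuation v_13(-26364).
v_13(-26364) = 3

v_13(n) is the largest exponent k such that 13^k divides n. Factor out: -26364 = -13^3 · 12. (Sign doesn't affect v_p.) So v_13(-26364) = 3.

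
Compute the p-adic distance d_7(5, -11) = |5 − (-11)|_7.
d_7(5, -11) = 1

Step 1 — x − y = 5 − (-11) = 16. Step 2 — v_7(16) = 0 (factor: 16 = (7^0 · 16); the sign does not affect v_p). Step 3 — |x − y|_7 = 7^{0} = 1.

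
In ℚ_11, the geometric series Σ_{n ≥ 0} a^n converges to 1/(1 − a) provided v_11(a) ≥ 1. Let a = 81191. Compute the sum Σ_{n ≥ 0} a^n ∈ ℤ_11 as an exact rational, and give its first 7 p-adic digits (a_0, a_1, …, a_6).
Σ a^n = 1/(1 − a) = -1/81190;  first 7 digits = (1, 0, 0, 6, 5, 0, 3)

v_11(a) = 3 ≥ 1, so the series converges in ℤ_11 to 1/(1 − a) = 1/(1 − 81191) = -1/81190. Expand this rational in ℤ_11: compute digits iteratively via d_i = x_i mod 11, x_{i+1} = (x_i − d_i)/11. The first 7 digits are (1, 0, 0, 6, 5, 0, 3).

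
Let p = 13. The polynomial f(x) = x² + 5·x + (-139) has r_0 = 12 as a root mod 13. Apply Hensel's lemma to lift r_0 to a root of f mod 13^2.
r_1 = 103 (mod 169)

Hensel: r_{i+1} = r_i − f(r_i)·(f′(r_i))^{-1} mod 13^{i+2}, f′(x) = 2x + 5. Iterate:
  r_0 = 12 (mod 13)
  r_1 = 103 (mod 169)
Final: r = 103 satisfies f(r) ≡ 0 mod 13^2.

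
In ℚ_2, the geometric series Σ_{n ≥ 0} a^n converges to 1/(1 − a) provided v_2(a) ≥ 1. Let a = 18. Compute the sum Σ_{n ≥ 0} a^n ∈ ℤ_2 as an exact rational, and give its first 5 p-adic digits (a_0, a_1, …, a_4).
Σ a^n = 1/(1 − a) = -1/17;  first 5 digits = (1, 1, 1, 1, 0)

v_2(a) = 1 ≥ 1, so the series converges in ℤ_2 to 1/(1 − a) = 1/(1 − 18) = -1/17. Expand this rational in ℤ_2: compute digits iteratively via d_i = x_i mod 2, x_{i+1} = (x_i − d_i)/2. The first 5 digits are (1, 1, 1, 1, 0).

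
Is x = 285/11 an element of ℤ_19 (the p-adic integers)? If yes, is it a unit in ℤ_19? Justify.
x ∈ ℤ_19 but not a unit; v_19(x) = 1 > 0

ℤ_19 = {x ∈ ℚ_19 : v_19(x) ≥ 0} and ℤ_19^× = {x ∈ ℤ_19 : v_19(x) = 0}. Here v_19(285/11) = v_19(num) − v_19(den) = 1; compare against these criteria.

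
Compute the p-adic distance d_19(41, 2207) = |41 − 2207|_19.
d_19(41, 2207) = 1/361

Step 1 — x − y = 41 − 2207 = -2166. Step 2 — v_19(-2166) = 2 (factor: -2166 = −(19^2 · 6); the sign does not affect v_p). Step 3 — |x − y|_19 = 19^{-2} = 1/361.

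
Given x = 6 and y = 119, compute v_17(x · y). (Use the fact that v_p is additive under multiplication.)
v_17(714) = 1

v_p(x) = 0 (factor: 6 = 17^0 · 6); v_p(y) = 1 (factor: 119 = 17^1 · 7). Additivity: v_p(xy) = v_p(x) + v_p(y) = 0 + 1 = 1. (Direct check: xy = 714 = 17^1 · (42).)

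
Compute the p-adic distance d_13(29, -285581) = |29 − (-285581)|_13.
d_13(29, -285581) = 1/28561

Step 1 — x − y = 29 − (-285581) = 285610. Step 2 — v_13(285610) = 4 (factor: 285610 = (13^4 · 10); the sign does not affect v_p). Step 3 — |x − y|_13 = 13^{-4} = 1/28561.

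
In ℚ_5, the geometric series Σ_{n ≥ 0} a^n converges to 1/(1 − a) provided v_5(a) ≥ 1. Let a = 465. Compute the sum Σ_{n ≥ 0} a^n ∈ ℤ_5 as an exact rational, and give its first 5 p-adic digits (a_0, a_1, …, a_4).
Σ a^n = 1/(1 − a) = -1/464;  first 5 digits = (1, 3, 2, 0, 4)

v_5(a) = 1 ≥ 1, so the series converges in ℤ_5 to 1/(1 − a) = 1/(1 − 465) = -1/464. Expand this rational in ℤ_5: compute digits iteratively via d_i = x_i mod 5, x_{i+1} = (x_i − d_i)/5. The first 5 digits are (1, 3, 2, 0, 4).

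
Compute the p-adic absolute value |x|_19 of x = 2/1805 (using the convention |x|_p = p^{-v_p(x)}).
|2/1805|_19 = 361

Step 1 — compute v_19(x) by factoring powers of 19 out of the numerator and denominator: v_19(2/1805) = -2. Step 2 — apply |x|_p = p^{-v_p(x)} = 19^{2} = 361.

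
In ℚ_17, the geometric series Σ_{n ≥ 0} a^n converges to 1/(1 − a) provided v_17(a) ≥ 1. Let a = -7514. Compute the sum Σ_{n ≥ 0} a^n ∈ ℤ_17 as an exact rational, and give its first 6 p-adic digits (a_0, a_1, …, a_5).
Σ a^n = 1/(1 − a) = 1/7515;  first 6 digits = (1, 0, 8, 15, 12, 5)

v_17(a) = 2 ≥ 1, so the series converges in ℤ_17 to 1/(1 − a) = 1/(1 − (-7514)) = 1/7515. Expand this rational in ℤ_17: compute digits iteratively via d_i = x_i mod 17, x_{i+1} = (x_i − d_i)/17. The first 6 digits are (1, 0, 8, 15, 12, 5).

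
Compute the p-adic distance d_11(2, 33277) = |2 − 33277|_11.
d_11(2, 33277) = 1/1331

Step 1 — x − y = 2 − 33277 = -33275. Step 2 — v_11(-33275) = 3 (factor: -33275 = −(11^3 · 25); the sign does not affect v_p). Step 3 — |x − y|_11 = 11^{-3} = 1/1331.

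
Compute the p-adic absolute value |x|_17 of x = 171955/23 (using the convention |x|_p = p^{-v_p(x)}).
|171955/23|_17 = 1/4913

Step 1 — compute v_17(x) by factoring powers of 17 out of the numerator and denominator: v_17(171955/23) = 3. Step 2 — apply |x|_p = p^{-v_p(x)} = 17^{-3} = 1/4913.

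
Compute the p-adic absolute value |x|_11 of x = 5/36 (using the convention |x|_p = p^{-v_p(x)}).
|5/36|_11 = 1

Step 1 — compute v_11(x) by factoring powers of 11 out of the numerator and denominator: v_11(5/36) = 0. Step 2 — apply |x|_p = p^{-v_p(x)} = 11^{0} = 1.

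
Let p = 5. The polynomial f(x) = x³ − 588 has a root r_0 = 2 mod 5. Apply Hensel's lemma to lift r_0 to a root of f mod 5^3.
r_2 = 42 (mod 125)

Hensel: r_{i+1} = r_i − f(r_i)/f′(r_i) mod 5^{i+2}, where f′(x) = 3x². Iterate:
  r_0 = 2 (mod 5)
  r_1 = 17 (mod 25)
  r_2 = 42 (mod 125)
Final: r = 42 with f(r) ≡ 0 mod 5^3.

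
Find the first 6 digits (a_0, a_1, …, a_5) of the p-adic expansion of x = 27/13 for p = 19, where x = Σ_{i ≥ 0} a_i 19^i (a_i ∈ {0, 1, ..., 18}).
(a_0, …, a_5) = (5, 13, 11, 14, 8, 1)

v_19(27/13) = 0 (numerator and denominator both coprime to 19), so x ∈ ℤ_19^×. Compute digits iteratively via a_i = x_i mod 19, x_{i+1} = (x_i − a_i)/19, with x_0 = x:
  x_0 = 27/13;  a_0 = 5;  x_1 = (x_0 − 5)/19 = -2/13
  x_1 = -2/13;  a_1 = 13;  x_2 = (x_1 − 13)/19 = -9/13
  x_2 = -9/13;  a_2 = 11;  x_3 = (x_2 − 11)/19 = -8/13
  x_3 = -8/13;  a_3 = 14;  x_4 = (x_3 − 14)/19 = -10/13
  x_4 = -10/13;  a_4 = 8;  x_5 = (x_4 − 8)/19 = -6/13
  x_5 = -6/13;  a_5 = 1;  x_6 = (x_5 − 1)/19 = -1/13
Digits: (5, 13, 11, 14, 8, 1).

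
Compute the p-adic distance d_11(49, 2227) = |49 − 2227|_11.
d_11(49, 2227) = 1/121

Step 1 — x − y = 49 − 2227 = -2178. Step 2 — v_11(-2178) = 2 (factor: -2178 = −(11^2 · 18); the sign does not affect v_p). Step 3 — |x − y|_11 = 11^{-2} = 1/121.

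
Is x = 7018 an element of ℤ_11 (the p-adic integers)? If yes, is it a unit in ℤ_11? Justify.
x ∈ ℤ_11 but not a unit; v_11(x) = 2 > 0

ℤ_11 = {x ∈ ℚ_11 : v_11(x) ≥ 0} and ℤ_11^× = {x ∈ ℤ_11 : v_11(x) = 0}. Here v_11(7018) = v_11(num) − v_11(den) = 2; compare against these criteria.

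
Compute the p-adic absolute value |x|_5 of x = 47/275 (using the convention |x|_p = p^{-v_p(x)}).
|47/275|_5 = 25

Step 1 — compute v_5(x) by factoring powers of 5 out of the numerator and denominator: v_5(47/275) = -2. Step 2 — apply |x|_p = p^{-v_p(x)} = 5^{2} = 25.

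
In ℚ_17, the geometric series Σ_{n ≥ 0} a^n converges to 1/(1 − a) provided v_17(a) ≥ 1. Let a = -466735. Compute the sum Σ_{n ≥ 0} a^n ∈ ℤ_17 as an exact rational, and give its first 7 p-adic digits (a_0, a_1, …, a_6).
Σ a^n = 1/(1 − a) = 1/466736;  first 7 digits = (1, 0, 0, 7, 11, 16, 14)

v_17(a) = 3 ≥ 1, so the series converges in ℤ_17 to 1/(1 − a) = 1/(1 − (-466735)) = 1/466736. Expand this rational in ℤ_17: compute digits iteratively via d_i = x_i mod 17, x_{i+1} = (x_i − d_i)/17. The first 7 digits are (1, 0, 0, 7, 11, 16, 14).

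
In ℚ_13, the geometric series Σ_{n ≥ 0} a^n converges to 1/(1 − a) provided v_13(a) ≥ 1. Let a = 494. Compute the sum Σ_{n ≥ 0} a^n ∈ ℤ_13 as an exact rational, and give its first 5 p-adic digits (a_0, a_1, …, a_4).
Σ a^n = 1/(1 − a) = -1/493;  first 5 digits = (1, 12, 3, 6, 5)

v_13(a) = 1 ≥ 1, so the series converges in ℤ_13 to 1/(1 − a) = 1/(1 − 494) = -1/493. Expand this rational in ℤ_13: compute digits iteratively via d_i = x_i mod 13, x_{i+1} = (x_i − d_i)/13. The first 5 digits are (1, 12, 3, 6, 5).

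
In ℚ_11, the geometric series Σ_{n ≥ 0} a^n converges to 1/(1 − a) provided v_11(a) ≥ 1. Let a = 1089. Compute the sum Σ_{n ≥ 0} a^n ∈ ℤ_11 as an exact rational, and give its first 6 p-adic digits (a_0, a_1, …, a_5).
Σ a^n = 1/(1 − a) = -1/1088;  first 6 digits = (1, 0, 9, 0, 4, 7)

v_11(a) = 2 ≥ 1, so the series converges in ℤ_11 to 1/(1 − a) = 1/(1 − 1089) = -1/1088. Expand this rational in ℤ_11: compute digits iteratively via d_i = x_i mod 11, x_{i+1} = (x_i − d_i)/11. The first 6 digits are (1, 0, 9, 0, 4, 7).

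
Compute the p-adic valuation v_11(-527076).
v_11(-527076) = 4

v_11(n) is the largest exponent k such that 11^k divides n. Factor out: -527076 = -11^4 · 36. (Sign doesn't affect v_p.) So v_11(-527076) = 4.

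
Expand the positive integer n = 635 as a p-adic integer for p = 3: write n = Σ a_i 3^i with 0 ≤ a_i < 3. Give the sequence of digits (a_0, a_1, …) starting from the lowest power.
(a_0, a_1, …) = (2, 1, 1, 2, 1, 2)

Repeated division by 3 gives the digits low-to-high: 635 = 2 + 1·3^1 + 1·3^2 + 2·3^3 + 1·3^4 + 2·3^5. Digit sequence: (2, 1, 1, 2, 1, 2).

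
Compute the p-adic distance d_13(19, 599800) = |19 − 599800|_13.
d_13(19, 599800) = 1/28561

Step 1 — x − y = 19 − 599800 = -599781. Step 2 — v_13(-599781) = 4 (factor: -599781 = −(13^4 · 21); the sign does not affect v_p). Step 3 — |x − y|_13 = 13^{-4} = 1/28561.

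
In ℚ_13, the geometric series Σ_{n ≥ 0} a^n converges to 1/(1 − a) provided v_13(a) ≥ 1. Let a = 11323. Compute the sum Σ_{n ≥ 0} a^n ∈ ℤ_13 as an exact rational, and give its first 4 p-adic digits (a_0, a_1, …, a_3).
Σ a^n = 1/(1 − a) = -1/11322;  first 4 digits = (1, 0, 2, 5)

v_13(a) = 2 ≥ 1, so the series converges in ℤ_13 to 1/(1 − a) = 1/(1 − 11323) = -1/11322. Expand this rational in ℤ_13: compute digits iteratively via d_i = x_i mod 13, x_{i+1} = (x_i − d_i)/13. The first 4 digits are (1, 0, 2, 5).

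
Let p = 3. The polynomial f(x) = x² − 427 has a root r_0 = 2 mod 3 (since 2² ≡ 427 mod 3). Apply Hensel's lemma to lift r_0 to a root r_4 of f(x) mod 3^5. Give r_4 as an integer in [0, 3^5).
r_4 = 209 (mod 243)

Hensel's recurrence: r_{i+1} = r_i − f(r_i)·(f′(r_i))^{-1} mod 3^{i+2}, with f′(x) = 2x. Iterate:
  r_0 = 2 (mod 3)
  r_1 = 2 (mod 9)
  r_2 = 20 (mod 27)
  r_3 = 47 (mod 81)
  r_4 = 209 (mod 243)
Final: r_4 = 209, and one checks f(r_4) ≡ 0 mod 3^5.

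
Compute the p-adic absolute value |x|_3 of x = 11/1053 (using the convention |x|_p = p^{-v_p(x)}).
|11/1053|_3 = 81

Step 1 — compute v_3(x) by factoring powers of 3 out of the numerator and denominator: v_3(11/1053) = -4. Step 2 — apply |x|_p = p^{-v_p(x)} = 3^{4} = 81.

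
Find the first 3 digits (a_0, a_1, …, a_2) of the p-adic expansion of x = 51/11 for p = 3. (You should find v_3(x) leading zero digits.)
(a_0, …, a_2) = (0, 1, 1)

v_3(51/11) = 1, so a_0 = ... = a_0 = 0. Factor out: x = 3^1 · u with u = 17/11 a unit in ℤ_3. Expand u iteratively via a_{v+i} = u_i mod 3, u_{i+1} = (u_i − a_{v+i})/3:
  u_0 = 17/11;  a_1 = 1;  u_1 = (u_0 − 1)/3 = 2/11
  u_1 = 2/11;  a_2 = 1;  u_2 = (u_1 − 1)/3 = -3/11
Digits: (0, 1, 1).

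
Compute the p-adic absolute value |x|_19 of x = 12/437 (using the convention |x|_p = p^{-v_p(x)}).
|12/437|_19 = 19

Step 1 — compute v_19(x) by factoring powers of 19 out of the numerator and denominator: v_19(12/437) = -1. Step 2 — apply |x|_p = p^{-v_p(x)} = 19^{1} = 19.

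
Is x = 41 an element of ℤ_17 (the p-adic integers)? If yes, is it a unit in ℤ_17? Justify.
x ∈ ℤ_17^× (unit); v_17(x) = 0

ℤ_17 = {x ∈ ℚ_17 : v_17(x) ≥ 0} and ℤ_17^× = {x ∈ ℤ_17 : v_17(x) = 0}. Here v_17(41) = v_17(num) − v_17(den) = 0; compare against these criteria.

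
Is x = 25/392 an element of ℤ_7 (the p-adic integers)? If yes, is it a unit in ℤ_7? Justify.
x ∉ ℤ_7 (v_7(x) = -2 < 0)

ℤ_7 = {x ∈ ℚ_7 : v_7(x) ≥ 0} and ℤ_7^× = {x ∈ ℤ_7 : v_7(x) = 0}. Here v_7(25/392) = v_7(num) − v_7(den) = -2; compare against these criteria.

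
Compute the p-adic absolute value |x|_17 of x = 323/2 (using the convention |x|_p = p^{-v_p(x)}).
|323/2|_17 = 1/17

Step 1 — compute v_17(x) by factoring powers of 17 out of the numerator and denominator: v_17(323/2) = 1. Step 2 — apply |x|_p = p^{-v_p(x)} = 17^{-1} = 1/17.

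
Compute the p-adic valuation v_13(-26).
v_13(-26) = 1

v_13(n) is the largest exponent k such that 13^k divides n. Factor out: -26 = -13^1 · 2. (Sign doesn't affect v_p.) So v_13(-26) = 1.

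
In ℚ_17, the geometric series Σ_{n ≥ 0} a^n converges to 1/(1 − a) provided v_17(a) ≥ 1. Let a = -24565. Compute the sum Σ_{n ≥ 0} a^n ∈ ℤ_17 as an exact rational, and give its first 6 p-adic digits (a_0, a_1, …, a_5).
Σ a^n = 1/(1 − a) = 1/24566;  first 6 digits = (1, 0, 0, 12, 16, 16)

v_17(a) = 3 ≥ 1, so the series converges in ℤ_17 to 1/(1 − a) = 1/(1 − (-24565)) = 1/24566. Expand this rational in ℤ_17: compute digits iteratively via d_i = x_i mod 17, x_{i+1} = (x_i − d_i)/17. The first 6 digits are (1, 0, 0, 12, 16, 16).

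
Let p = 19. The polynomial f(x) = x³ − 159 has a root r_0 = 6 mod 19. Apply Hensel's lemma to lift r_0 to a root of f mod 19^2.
r_1 = 196 (mod 361)

Hensel: r_{i+1} = r_i − f(r_i)/f′(r_i) mod 19^{i+2}, where f′(x) = 3x². Iterate:
  r_0 = 6 (mod 19)
  r_1 = 196 (mod 361)
Final: r = 196 with f(r) ≡ 0 mod 19^2.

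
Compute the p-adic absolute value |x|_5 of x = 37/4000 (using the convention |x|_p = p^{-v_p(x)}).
|37/4000|_5 = 125

Step 1 — compute v_5(x) by factoring powers of 5 out of the numerator and denominator: v_5(37/4000) = -3. Step 2 — apply |x|_p = p^{-v_p(x)} = 5^{3} = 125.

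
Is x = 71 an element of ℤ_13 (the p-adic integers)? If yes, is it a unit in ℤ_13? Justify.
x ∈ ℤ_13^× (unit); v_13(x) = 0

ℤ_13 = {x ∈ ℚ_13 : v_13(x) ≥ 0} and ℤ_13^× = {x ∈ ℤ_13 : v_13(x) = 0}. Here v_13(71) = v_13(num) − v_13(den) = 0; compare against these criteria.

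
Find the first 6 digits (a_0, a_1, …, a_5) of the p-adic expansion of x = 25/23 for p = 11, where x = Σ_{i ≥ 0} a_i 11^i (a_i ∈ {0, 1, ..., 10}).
(a_0, …, a_5) = (3, 7, 7, 6, 8, 4)

v_11(25/23) = 0 (numerator and denominator both coprime to 11), so x ∈ ℤ_11^×. Compute digits iteratively via a_i = x_i mod 11, x_{i+1} = (x_i − a_i)/11, with x_0 = x:
  x_0 = 25/23;  a_0 = 3;  x_1 = (x_0 − 3)/11 = -4/23
  x_1 = -4/23;  a_1 = 7;  x_2 = (x_1 − 7)/11 = -15/23
  x_2 = -15/23;  a_2 = 7;  x_3 = (x_2 − 7)/11 = -16/23
  x_3 = -16/23;  a_3 = 6;  x_4 = (x_3 − 6)/11 = -14/23
  x_4 = -14/23;  a_4 = 8;  x_5 = (x_4 − 8)/11 = -18/23
  x_5 = -18/23;  a_5 = 4;  x_6 = (x_5 − 4)/11 = -10/23
Digits: (3, 7, 7, 6, 8, 4).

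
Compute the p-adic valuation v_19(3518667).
v_19(3518667) = 4

v_19(n) is the largest exponent k such that 19^k divides n. Factor out: 3518667 = 19^4 · 27. (Sign doesn't affect v_p.) So v_19(3518667) = 4.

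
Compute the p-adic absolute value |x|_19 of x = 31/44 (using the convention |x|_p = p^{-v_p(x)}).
|31/44|_19 = 1

Step 1 — compute v_19(x) by factoring powers of 19 out of the numerator and denominator: v_19(31/44) = 0. Step 2 — apply |x|_p = p^{-v_p(x)} = 19^{0} = 1.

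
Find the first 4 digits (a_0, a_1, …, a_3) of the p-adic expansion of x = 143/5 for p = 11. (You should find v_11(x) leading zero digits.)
(a_0, …, a_3) = (0, 7, 4, 4)

v_11(143/5) = 1, so a_0 = ... = a_0 = 0. Factor out: x = 11^1 · u with u = 13/5 a unit in ℤ_11. Expand u iteratively via a_{v+i} = u_i mod 11, u_{i+1} = (u_i − a_{v+i})/11:
  u_0 = 13/5;  a_1 = 7;  u_1 = (u_0 − 7)/11 = -2/5
  u_1 = -2/5;  a_2 = 4;  u_2 = (u_1 − 4)/11 = -2/5
  u_2 = -2/5;  a_3 = 4;  u_3 = (u_2 − 4)/11 = -2/5
Digits: (0, 7, 4, 4).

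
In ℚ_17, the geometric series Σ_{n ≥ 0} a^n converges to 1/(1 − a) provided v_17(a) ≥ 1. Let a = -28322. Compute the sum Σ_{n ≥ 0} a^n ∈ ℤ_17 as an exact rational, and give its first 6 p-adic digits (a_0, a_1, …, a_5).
Σ a^n = 1/(1 − a) = 1/28323;  first 6 digits = (1, 0, 4, 11, 15, 3)

v_17(a) = 2 ≥ 1, so the series converges in ℤ_17 to 1/(1 − a) = 1/(1 − (-28322)) = 1/28323. Expand this rational in ℤ_17: compute digits iteratively via d_i = x_i mod 17, x_{i+1} = (x_i − d_i)/17. The first 6 digits are (1, 0, 4, 11, 15, 3).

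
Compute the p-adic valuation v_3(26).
v_3(26) = 0

v_3(n) is the largest exponent k such that 3^k divides n. Factor out: 26 = 3^0 · 26. (Sign doesn't affect v_p.) So v_3(26) = 0.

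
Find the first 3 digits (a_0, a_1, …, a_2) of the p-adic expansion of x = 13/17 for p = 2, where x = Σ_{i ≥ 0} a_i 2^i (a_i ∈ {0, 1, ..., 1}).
(a_0, …, a_2) = (1, 0, 1)

v_2(13/17) = 0 (numerator and denominator both coprime to 2), so x ∈ ℤ_2^×. Compute digits iteratively via a_i = x_i mod 2, x_{i+1} = (x_i − a_i)/2, with x_0 = x:
  x_0 = 13/17;  a_0 = 1;  x_1 = (x_0 − 1)/2 = -2/17
  x_1 = -2/17;  a_1 = 0;  x_2 = (x_1 − 0)/2 = -1/17
  x_2 = -1/17;  a_2 = 1;  x_3 = (x_2 − 1)/2 = -9/17
Digits: (1, 0, 1).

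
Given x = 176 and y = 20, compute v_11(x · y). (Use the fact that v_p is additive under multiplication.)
v_11(3520) = 1

v_p(x) = 1 (factor: 176 = 11^1 · 16); v_p(y) = 0 (factor: 20 = 11^0 · 20). Additivity: v_p(xy) = v_p(x) + v_p(y) = 1 + 0 = 1. (Direct check: xy = 3520 = 11^1 · (320).)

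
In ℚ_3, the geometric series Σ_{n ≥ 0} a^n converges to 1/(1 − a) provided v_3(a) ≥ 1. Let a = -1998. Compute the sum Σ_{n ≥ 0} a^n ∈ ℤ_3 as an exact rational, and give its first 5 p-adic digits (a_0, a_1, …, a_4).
Σ a^n = 1/(1 − a) = 1/1999;  first 5 digits = (1, 0, 0, 1, 2)

v_3(a) = 3 ≥ 1, so the series converges in ℤ_3 to 1/(1 − a) = 1/(1 − (-1998)) = 1/1999. Expand this rational in ℤ_3: compute digits iteratively via d_i = x_i mod 3, x_{i+1} = (x_i − d_i)/3. The first 5 digits are (1, 0, 0, 1, 2).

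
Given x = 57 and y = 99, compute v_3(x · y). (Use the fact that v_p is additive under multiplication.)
v_3(5643) = 3

v_p(x) = 1 (factor: 57 = 3^1 · 19); v_p(y) = 2 (factor: 99 = 3^2 · 11). Additivity: v_p(xy) = v_p(x) + v_p(y) = 1 + 2 = 3. (Direct check: xy = 5643 = 3^3 · (209).)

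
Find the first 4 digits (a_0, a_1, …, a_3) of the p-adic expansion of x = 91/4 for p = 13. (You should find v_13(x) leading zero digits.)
(a_0, …, a_3) = (0, 5, 3, 3)

v_13(91/4) = 1, so a_0 = ... = a_0 = 0. Factor out: x = 13^1 · u with u = 7/4 a unit in ℤ_13. Expand u iteratively via a_{v+i} = u_i mod 13, u_{i+1} = (u_i − a_{v+i})/13:
  u_0 = 7/4;  a_1 = 5;  u_1 = (u_0 − 5)/13 = -1/4
  u_1 = -1/4;  a_2 = 3;  u_2 = (u_1 − 3)/13 = -1/4
  u_2 = -1/4;  a_3 = 3;  u_3 = (u_2 − 3)/13 = -1/4
Digits: (0, 5, 3, 3).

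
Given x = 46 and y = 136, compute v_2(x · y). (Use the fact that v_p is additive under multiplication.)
v_2(6256) = 4

v_p(x) = 1 (factor: 46 = 2^1 · 23); v_p(y) = 3 (factor: 136 = 2^3 · 17). Additivity: v_p(xy) = v_p(x) + v_p(y) = 1 + 3 = 4. (Direct check: xy = 6256 = 2^4 · (391).)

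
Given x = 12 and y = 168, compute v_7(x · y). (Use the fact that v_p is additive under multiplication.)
v_7(2016) = 1

v_p(x) = 0 (factor: 12 = 7^0 · 12); v_p(y) = 1 (factor: 168 = 7^1 · 24). Additivity: v_p(xy) = v_p(x) + v_p(y) = 0 + 1 = 1. (Direct check: xy = 2016 = 7^1 · (288).)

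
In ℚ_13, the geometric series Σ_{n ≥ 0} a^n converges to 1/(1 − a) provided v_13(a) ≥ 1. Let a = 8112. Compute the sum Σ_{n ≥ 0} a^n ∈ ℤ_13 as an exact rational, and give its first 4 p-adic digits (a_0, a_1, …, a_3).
Σ a^n = 1/(1 − a) = -1/8111;  first 4 digits = (1, 0, 9, 3)

v_13(a) = 2 ≥ 1, so the series converges in ℤ_13 to 1/(1 − a) = 1/(1 − 8112) = -1/8111. Expand this rational in ℤ_13: compute digits iteratively via d_i = x_i mod 13, x_{i+1} = (x_i − d_i)/13. The first 4 digits are (1, 0, 9, 3).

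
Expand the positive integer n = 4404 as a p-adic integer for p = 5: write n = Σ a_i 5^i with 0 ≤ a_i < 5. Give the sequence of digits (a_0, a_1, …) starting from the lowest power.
(a_0, a_1, …) = (4, 0, 1, 0, 2, 1)

Repeated division by 5 gives the digits low-to-high: 4404 = 4 + 1·5^2 + 2·5^4 + 1·5^5. Digit sequence: (4, 0, 1, 0, 2, 1).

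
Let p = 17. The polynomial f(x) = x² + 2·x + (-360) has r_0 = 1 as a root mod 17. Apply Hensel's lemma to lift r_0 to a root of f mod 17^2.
r_1 = 18 (mod 289)

Hensel: r_{i+1} = r_i − f(r_i)·(f′(r_i))^{-1} mod 17^{i+2}, f′(x) = 2x + 2. Iterate:
  r_0 = 1 (mod 17)
  r_1 = 18 (mod 289)
Final: r = 18 satisfies f(r) ≡ 0 mod 17^2.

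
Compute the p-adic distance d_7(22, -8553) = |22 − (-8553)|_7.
d_7(22, -8553) = 1/343

Step 1 — x − y = 22 − (-8553) = 8575. Step 2 — v_7(8575) = 3 (factor: 8575 = (7^3 · 25); the sign does not affect v_p). Step 3 — |x − y|_7 = 7^{-3} = 1/343.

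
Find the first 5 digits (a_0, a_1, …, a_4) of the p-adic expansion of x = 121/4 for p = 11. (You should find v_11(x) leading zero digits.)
(a_0, …, a_4) = (0, 0, 3, 8, 2)

v_11(121/4) = 2, so a_0 = ... = a_1 = 0. Factor out: x = 11^2 · u with u = 1/4 a unit in ℤ_11. Expand u iteratively via a_{v+i} = u_i mod 11, u_{i+1} = (u_i − a_{v+i})/11:
  u_0 = 1/4;  a_2 = 3;  u_1 = (u_0 − 3)/11 = -1/4
  u_1 = -1/4;  a_3 = 8;  u_2 = (u_1 − 8)/11 = -3/4
  u_2 = -3/4;  a_4 = 2;  u_3 = (u_2 − 2)/11 = -1/4
Digits: (0, 0, 3, 8, 2).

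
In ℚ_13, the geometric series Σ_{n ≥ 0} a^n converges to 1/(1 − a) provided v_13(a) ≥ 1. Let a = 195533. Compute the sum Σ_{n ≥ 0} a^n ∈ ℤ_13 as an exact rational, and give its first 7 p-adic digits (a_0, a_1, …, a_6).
Σ a^n = 1/(1 − a) = -1/195532;  first 7 digits = (1, 0, 0, 11, 6, 0, 4)

v_13(a) = 3 ≥ 1, so the series converges in ℤ_13 to 1/(1 − a) = 1/(1 − 195533) = -1/195532. Expand this rational in ℤ_13: compute digits iteratively via d_i = x_i mod 13, x_{i+1} = (x_i − d_i)/13. The first 7 digits are (1, 0, 0, 11, 6, 0, 4).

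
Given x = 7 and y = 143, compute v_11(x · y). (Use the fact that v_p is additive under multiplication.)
v_11(1001) = 1

v_p(x) = 0 (factor: 7 = 11^0 · 7); v_p(y) = 1 (factor: 143 = 11^1 · 13). Additivity: v_p(xy) = v_p(x) + v_p(y) = 0 + 1 = 1. (Direct check: xy = 1001 = 11^1 · (91).)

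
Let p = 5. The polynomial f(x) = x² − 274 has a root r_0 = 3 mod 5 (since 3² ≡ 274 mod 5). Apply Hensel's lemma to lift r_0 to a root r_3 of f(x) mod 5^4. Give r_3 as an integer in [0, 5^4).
r_3 = 468 (mod 625)

Hensel's recurrence: r_{i+1} = r_i − f(r_i)·(f′(r_i))^{-1} mod 5^{i+2}, with f′(x) = 2x. Iterate:
  r_0 = 3 (mod 5)
  r_1 = 18 (mod 25)
  r_2 = 93 (mod 125)
  r_3 = 468 (mod 625)
Final: r_3 = 468, and one checks f(r_3) ≡ 0 mod 5^4.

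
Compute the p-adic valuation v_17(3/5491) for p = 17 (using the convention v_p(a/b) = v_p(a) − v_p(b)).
v_17(3/5491) = -2

Factor powers of 17 from the numerator and denominator of the reduced fraction: 3 = 17^0 · 3 and 5491 = 17^2 · 19. Apply v_p(a/b) = v_p(a) − v_p(b): v_17(3/5491) = 0 − 2 = -2.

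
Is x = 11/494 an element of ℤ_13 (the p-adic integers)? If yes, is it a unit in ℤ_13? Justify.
x ∉ ℤ_13 (v_13(x) = -1 < 0)

ℤ_13 = {x ∈ ℚ_13 : v_13(x) ≥ 0} and ℤ_13^× = {x ∈ ℤ_13 : v_13(x) = 0}. Here v_13(11/494) = v_13(num) − v_13(den) = -1; compare against these criteria.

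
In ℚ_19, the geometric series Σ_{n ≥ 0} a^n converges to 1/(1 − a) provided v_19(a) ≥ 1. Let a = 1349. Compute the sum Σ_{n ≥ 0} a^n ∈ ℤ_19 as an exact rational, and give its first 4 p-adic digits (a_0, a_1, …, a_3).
Σ a^n = 1/(1 − a) = -1/1348;  first 4 digits = (1, 14, 9, 7)

v_19(a) = 1 ≥ 1, so the series converges in ℤ_19 to 1/(1 − a) = 1/(1 − 1349) = -1/1348. Expand this rational in ℤ_19: compute digits iteratively via d_i = x_i mod 19, x_{i+1} = (x_i − d_i)/19. The first 4 digits are (1, 14, 9, 7).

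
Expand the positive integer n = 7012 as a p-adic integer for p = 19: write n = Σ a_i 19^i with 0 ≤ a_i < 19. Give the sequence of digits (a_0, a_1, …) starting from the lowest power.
(a_0, a_1, …) = (1, 8, 0, 1)

Repeated division by 19 gives the digits low-to-high: 7012 = 1 + 8·19^1 + 1·19^3. Digit sequence: (1, 8, 0, 1).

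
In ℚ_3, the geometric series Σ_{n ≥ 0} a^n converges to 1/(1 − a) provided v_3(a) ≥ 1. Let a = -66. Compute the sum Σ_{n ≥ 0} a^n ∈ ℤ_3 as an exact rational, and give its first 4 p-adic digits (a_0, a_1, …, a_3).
Σ a^n = 1/(1 − a) = 1/67;  first 4 digits = (1, 2, 2, 1)

v_3(a) = 1 ≥ 1, so the series converges in ℤ_3 to 1/(1 − a) = 1/(1 − (-66)) = 1/67. Expand this rational in ℤ_3: compute digits iteratively via d_i = x_i mod 3, x_{i+1} = (x_i − d_i)/3. The first 4 digits are (1, 2, 2, 1).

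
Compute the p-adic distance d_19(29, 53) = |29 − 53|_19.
d_19(29, 53) = 1

Step 1 — x − y = 29 − 53 = -24. Step 2 — v_19(-24) = 0 (factor: -24 = −(19^0 · 24); the sign does not affect v_p). Step 3 — |x − y|_19 = 19^{0} = 1.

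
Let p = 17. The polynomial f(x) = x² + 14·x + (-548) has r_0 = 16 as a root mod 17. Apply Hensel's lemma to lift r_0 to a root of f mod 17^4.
r_3 = 56184 (mod 83521)

Hensel: r_{i+1} = r_i − f(r_i)·(f′(r_i))^{-1} mod 17^{i+2}, f′(x) = 2x + 14. Iterate:
  r_0 = 16 (mod 17)
  r_1 = 118 (mod 289)
  r_2 = 2141 (mod 4913)
  r_3 = 56184 (mod 83521)
Final: r = 56184 satisfies f(r) ≡ 0 mod 17^4.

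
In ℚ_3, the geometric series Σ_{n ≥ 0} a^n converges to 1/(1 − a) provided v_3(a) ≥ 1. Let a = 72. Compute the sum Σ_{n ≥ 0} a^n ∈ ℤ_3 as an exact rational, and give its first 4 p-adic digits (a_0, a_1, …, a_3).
Σ a^n = 1/(1 − a) = -1/71;  first 4 digits = (1, 0, 2, 2)

v_3(a) = 2 ≥ 1, so the series converges in ℤ_3 to 1/(1 − a) = 1/(1 − 72) = -1/71. Expand this rational in ℤ_3: compute digits iteratively via d_i = x_i mod 3, x_{i+1} = (x_i − d_i)/3. The first 4 digits are (1, 0, 2, 2).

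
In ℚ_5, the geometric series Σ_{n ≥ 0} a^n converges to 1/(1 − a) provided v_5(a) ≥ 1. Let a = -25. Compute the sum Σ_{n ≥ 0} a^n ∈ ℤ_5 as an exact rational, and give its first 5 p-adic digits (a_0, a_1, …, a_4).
Σ a^n = 1/(1 − a) = 1/26;  first 5 digits = (1, 0, 4, 4, 0)

v_5(a) = 2 ≥ 1, so the series converges in ℤ_5 to 1/(1 − a) = 1/(1 − (-25)) = 1/26. Expand this rational in ℤ_5: compute digits iteratively via d_i = x_i mod 5, x_{i+1} = (x_i − d_i)/5. The first 5 digits are (1, 0, 4, 4, 0).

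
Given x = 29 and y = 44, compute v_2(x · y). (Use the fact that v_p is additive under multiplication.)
v_2(1276) = 2

v_p(x) = 0 (factor: 29 = 2^0 · 29); v_p(y) = 2 (factor: 44 = 2^2 · 11). Additivity: v_p(xy) = v_p(x) + v_p(y) = 0 + 2 = 2. (Direct check: xy = 1276 = 2^2 · (319).)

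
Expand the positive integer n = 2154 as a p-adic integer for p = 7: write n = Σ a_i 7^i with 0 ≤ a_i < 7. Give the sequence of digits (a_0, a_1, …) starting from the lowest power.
(a_0, a_1, …) = (5, 6, 1, 6)

Repeated division by 7 gives the digits low-to-high: 2154 = 5 + 6·7^1 + 1·7^2 + 6·7^3. Digit sequence: (5, 6, 1, 6).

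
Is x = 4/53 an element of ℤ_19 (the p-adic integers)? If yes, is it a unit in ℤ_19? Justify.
x ∈ ℤ_19^× (unit); v_19(x) = 0

ℤ_19 = {x ∈ ℚ_19 : v_19(x) ≥ 0} and ℤ_19^× = {x ∈ ℤ_19 : v_19(x) = 0}. Here v_19(4/53) = v_19(num) − v_19(den) = 0; compare against these criteria.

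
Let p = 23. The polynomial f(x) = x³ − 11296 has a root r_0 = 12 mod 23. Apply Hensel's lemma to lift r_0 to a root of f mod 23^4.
r_3 = 93001 (mod 279841)

Hensel: r_{i+1} = r_i − f(r_i)/f′(r_i) mod 23^{i+2}, where f′(x) = 3x². Iterate:
  r_0 = 12 (mod 23)
  r_1 = 426 (mod 529)
  r_2 = 7832 (mod 12167)
  r_3 = 93001 (mod 279841)
Final: r = 93001 with f(r) ≡ 0 mod 23^4.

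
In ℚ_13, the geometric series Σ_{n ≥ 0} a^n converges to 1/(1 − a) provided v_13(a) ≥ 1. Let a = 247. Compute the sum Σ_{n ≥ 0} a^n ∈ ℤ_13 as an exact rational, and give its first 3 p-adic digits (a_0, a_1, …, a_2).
Σ a^n = 1/(1 − a) = -1/246;  first 3 digits = (1, 6, 11)

v_13(a) = 1 ≥ 1, so the series converges in ℤ_13 to 1/(1 − a) = 1/(1 − 247) = -1/246. Expand this rational in ℤ_13: compute digits iteratively via d_i = x_i mod 13, x_{i+1} = (x_i − d_i)/13. The first 3 digits are (1, 6, 11).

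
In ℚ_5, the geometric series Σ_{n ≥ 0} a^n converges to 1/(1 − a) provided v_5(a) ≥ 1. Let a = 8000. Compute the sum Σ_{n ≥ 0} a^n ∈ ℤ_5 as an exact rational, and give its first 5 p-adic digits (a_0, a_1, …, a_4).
Σ a^n = 1/(1 − a) = -1/7999;  first 5 digits = (1, 0, 0, 4, 2)

v_5(a) = 3 ≥ 1, so the series converges in ℤ_5 to 1/(1 − a) = 1/(1 − 8000) = -1/7999. Expand this rational in ℤ_5: compute digits iteratively via d_i = x_i mod 5, x_{i+1} = (x_i − d_i)/5. The first 5 digits are (1, 0, 0, 4, 2).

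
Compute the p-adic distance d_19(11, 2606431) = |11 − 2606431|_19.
d_19(11, 2606431) = 1/130321

Step 1 — x − y = 11 − 2606431 = -2606420. Step 2 — v_19(-2606420) = 4 (factor: -2606420 = −(19^4 · 20); the sign does not affect v_p). Step 3 — |x − y|_19 = 19^{-4} = 1/130321.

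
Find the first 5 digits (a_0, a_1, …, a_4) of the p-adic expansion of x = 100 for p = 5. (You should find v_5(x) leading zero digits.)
(a_0, …, a_4) = (0, 0, 4, 0, 0)

v_5(100) = 2, so a_0 = ... = a_1 = 0. Factor out: x = 5^2 · u with u = 4 a unit in ℤ_5. Expand u iteratively via a_{v+i} = u_i mod 5, u_{i+1} = (u_i − a_{v+i})/5:
  u_0 = 4;  a_2 = 4;  u_1 = (u_0 − 4)/5 = 0
  u_1 = 0;  a_3 = 0;  u_2 = (u_1 − 0)/5 = 0
  u_2 = 0;  a_4 = 0;  u_3 = (u_2 − 0)/5 = 0
Digits: (0, 0, 4, 0, 0).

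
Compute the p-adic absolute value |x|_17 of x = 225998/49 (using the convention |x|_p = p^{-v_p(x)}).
|225998/49|_17 = 1/4913

Step 1 — compute v_17(x) by factoring powers of 17 out of the numerator and denominator: v_17(225998/49) = 3. Step 2 — apply |x|_p = p^{-v_p(x)} = 17^{-3} = 1/4913.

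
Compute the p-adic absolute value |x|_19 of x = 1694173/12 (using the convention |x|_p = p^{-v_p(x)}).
|1694173/12|_19 = 1/130321

Step 1 — compute v_19(x) by factoring powers of 19 out of the numerator and denominator: v_19(1694173/12) = 4. Step 2 — apply |x|_p = p^{-v_p(x)} = 19^{-4} = 1/130321.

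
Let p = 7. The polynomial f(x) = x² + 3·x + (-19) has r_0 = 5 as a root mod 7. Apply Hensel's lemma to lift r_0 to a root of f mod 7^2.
r_1 = 26 (mod 49)

Hensel: r_{i+1} = r_i − f(r_i)·(f′(r_i))^{-1} mod 7^{i+2}, f′(x) = 2x + 3. Iterate:
  r_0 = 5 (mod 7)
  r_1 = 26 (mod 49)
Final: r = 26 satisfies f(r) ≡ 0 mod 7^2.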